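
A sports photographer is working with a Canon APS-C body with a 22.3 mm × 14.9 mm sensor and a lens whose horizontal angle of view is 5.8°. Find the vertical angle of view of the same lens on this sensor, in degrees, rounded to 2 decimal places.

From the horizontal AOV: f = 22.3 / (2·tan(2.9°)) = 22.3 / 0.10132 ≈ 220.1042 mm.
Vertical AOV = 2·arctan(14.9 / (2 × 220.1042)) = 2·arctan(0.03385) ≈ 3.8772°.

3.88°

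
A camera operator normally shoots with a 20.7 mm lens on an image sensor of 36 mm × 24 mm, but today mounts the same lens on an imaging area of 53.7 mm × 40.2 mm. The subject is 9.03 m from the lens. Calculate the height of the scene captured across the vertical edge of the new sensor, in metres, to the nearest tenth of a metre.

17.5 m

The focal length stays 20.7 mm; the relevant sensor dimension is now h = 40.2 mm. Object distance dₒ = 9.03 m = 9030 mm.
Thin-lens field height W = h·(dₒ − f)/f = 40.2 × (9030 − 20.7)/20.7 ≈ 17496.322 mm = 17.4963 m.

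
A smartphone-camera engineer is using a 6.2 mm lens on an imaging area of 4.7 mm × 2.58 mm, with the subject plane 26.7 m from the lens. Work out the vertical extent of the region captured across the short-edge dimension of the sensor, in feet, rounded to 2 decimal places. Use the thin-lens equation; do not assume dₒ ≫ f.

dₒ: 26.7 m = 26700 mm.
Similar triangles through the lens centre give W/dₒ = h/dᵢ; with 1/f = 1/dₒ + 1/dᵢ this gives W = h·(dₒ − f)/f.
W = 2.58 mm × (26700 − 6.2) / 6.2 = 2.58 × 4305.4516 ≈ 11108.065 mm = 11108.065/304.8 ft = 36.4438 ft.

36.44 ft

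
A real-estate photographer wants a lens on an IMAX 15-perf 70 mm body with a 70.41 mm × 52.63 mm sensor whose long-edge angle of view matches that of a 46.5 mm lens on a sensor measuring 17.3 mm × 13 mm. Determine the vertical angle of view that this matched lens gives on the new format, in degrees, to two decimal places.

Equal long-edge AOV ⇒ f₂ = f₁ · 70.41/17.3 = 46.5 × 4.06994 ≈ 189.2523 mm.
Vertical AOV on the new format = 2·arctan(52.63 / (2 × 189.2523)) = 2·arctan(0.13905) ≈ 15.8321°.

15.83°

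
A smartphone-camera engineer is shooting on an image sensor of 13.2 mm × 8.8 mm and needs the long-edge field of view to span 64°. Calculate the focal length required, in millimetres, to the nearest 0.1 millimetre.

From α = 2·arctan(w/2f) we get f = w / (2·tan(α/2)).
With w = 13.2 mm and α/2 = 32°, tan(α/2) ≈ 0.62487, so f ≈ 13.2 / 1.24974 ≈ 10.5622 mm.

10.6 mm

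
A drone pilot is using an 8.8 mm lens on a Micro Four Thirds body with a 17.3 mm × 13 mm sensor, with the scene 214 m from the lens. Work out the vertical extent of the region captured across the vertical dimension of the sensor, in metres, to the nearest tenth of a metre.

dₒ: 214 m = 214000 mm.
Similar triangles through the lens centre give W/dₒ = h/dᵢ; with 1/f = 1/dₒ + 1/dᵢ this gives W = h·(dₒ − f)/f.
W = 13 mm × (214000 − 8.8) / 8.8 = 13 × 24317.1818 ≈ 316123.364 mm = 316.123 m.

316.1 m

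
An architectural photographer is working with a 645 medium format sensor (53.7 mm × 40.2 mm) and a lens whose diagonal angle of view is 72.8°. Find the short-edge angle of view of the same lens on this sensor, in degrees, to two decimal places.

47.67°

Sensor diagonal = √(53.7² + 40.2²) = √4499.7300 ≈ 67.0800 mm.
From the diagonal AOV: f = 67.0800 / (2·tan(36.4°)) = 67.0800 / 1.47453 ≈ 45.4926 mm.
Short-edge AOV = 2·arctan(40.2 / (2 × 45.4926)) = 2·arctan(0.44183) ≈ 47.6746°.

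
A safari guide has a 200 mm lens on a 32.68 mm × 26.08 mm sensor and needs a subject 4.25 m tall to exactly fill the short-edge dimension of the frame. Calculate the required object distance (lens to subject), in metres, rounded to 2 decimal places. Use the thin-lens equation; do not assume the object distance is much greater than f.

W: 4.25 m = 4250 mm.
Magnification m = h/W = dᵢ/dₒ; combined with 1/f = 1/dₒ + 1/dᵢ this gives dₒ = f·(1 + W/h).
dₒ = 200 mm × (1 + 4250/26.08) = 200 × 163.9601 ≈ 32792.025 mm = 32.792 m.

32.79 m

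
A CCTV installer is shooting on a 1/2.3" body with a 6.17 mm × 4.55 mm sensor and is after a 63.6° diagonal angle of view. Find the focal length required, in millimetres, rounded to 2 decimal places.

Sensor diagonal = √(6.17² + 4.55²) = √58.7714 ≈ 7.6663 mm.
From α = 2·arctan(d/2f) we get f = d / (2·tan(α/2)).
With d = 7.6663 mm and α/2 = 31.8°, tan(α/2) ≈ 0.62003, so f ≈ 7.6663 / 1.24005 ≈ 6.1822 mm.

6.18 mm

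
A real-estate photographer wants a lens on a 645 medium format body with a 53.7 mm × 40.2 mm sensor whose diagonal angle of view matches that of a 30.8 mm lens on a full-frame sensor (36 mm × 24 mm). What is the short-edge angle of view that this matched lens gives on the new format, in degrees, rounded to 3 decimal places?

Sensor diagonal = √(36² + 24²) = √1872.0000 ≈ 43.2666 mm.
Sensor diagonal = √(53.7² + 40.2²) = √4499.7300 ≈ 67.0800 mm.
Equal diagonal AOV ⇒ f₂ = f₁ · 67.0800/43.2666 = 30.8 × 1.55039 ≈ 47.7519 mm.
Short-edge AOV on the new format = 2·arctan(40.2 / (2 × 47.7519)) = 2·arctan(0.42093) ≈ 45.6549°.

45.655°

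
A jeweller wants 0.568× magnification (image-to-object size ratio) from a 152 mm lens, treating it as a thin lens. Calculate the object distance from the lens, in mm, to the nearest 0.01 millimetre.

419.61 mm

With m = dᵢ/dₒ and 1/f = 1/dₒ + 1/dᵢ, substituting dᵢ = m·dₒ gives 1/f = (1 + 1/m)/dₒ, hence dₒ = f·(1 + 1/m).
dₒ = 152 × (1 + 1/0.568) = 152 × 2.76056 ≈ 419.606 mm.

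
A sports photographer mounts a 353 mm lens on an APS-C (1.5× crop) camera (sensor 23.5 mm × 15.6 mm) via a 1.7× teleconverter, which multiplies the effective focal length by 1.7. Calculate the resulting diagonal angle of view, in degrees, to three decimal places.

Effective focal length f = 353 × 1.7 = 600.1 mm.
Sensor diagonal = √(23.5² + 15.6²) = √795.6100 ≈ 28.2066 mm.
α = 2·arctan(28.207 / (2 × 600.1)) = 2·arctan(0.02350) ≈ 2.6926°.

2.693°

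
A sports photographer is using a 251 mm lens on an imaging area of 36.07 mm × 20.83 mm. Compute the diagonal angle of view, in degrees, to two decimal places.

9.49°

Sensor diagonal = √(36.07² + 20.83²) = √1734.9338 ≈ 41.6525 mm.
Angle of view α = 2·arctan(d/2f) with d = 41.6525 mm and f = 251 mm.
d/2f = 0.08297; arctan(0.08297) ≈ 4.7431°, so α ≈ 9.4863°.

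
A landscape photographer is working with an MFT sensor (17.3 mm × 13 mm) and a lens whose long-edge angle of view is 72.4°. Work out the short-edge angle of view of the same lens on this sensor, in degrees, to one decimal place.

57.6°

From the long-edge AOV: f = 17.3 / (2·tan(36.2°)) = 17.3 / 1.46378 ≈ 11.8187 mm.
Short-edge AOV = 2·arctan(13 / (2 × 11.8187)) = 2·arctan(0.54997) ≈ 57.6194°.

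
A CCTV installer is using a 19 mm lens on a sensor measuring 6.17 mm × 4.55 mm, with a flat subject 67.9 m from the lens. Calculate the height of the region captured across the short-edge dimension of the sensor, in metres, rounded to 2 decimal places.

dₒ: 67.9 m = 67900 mm.
Similar triangles through the lens centre give W/dₒ = h/dᵢ; with 1/f = 1/dₒ + 1/dᵢ this gives W = h·(dₒ − f)/f.
W = 4.55 mm × (67900 − 19) / 19 = 4.55 × 3572.6842 ≈ 16255.713 mm = 16.2557 m.

16.26 m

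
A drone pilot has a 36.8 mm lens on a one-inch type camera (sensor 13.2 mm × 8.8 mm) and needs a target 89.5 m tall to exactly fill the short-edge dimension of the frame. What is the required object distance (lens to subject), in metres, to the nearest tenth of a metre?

374.3 m

W: 89.5 m = 89500 mm.
Magnification m = h/W = dᵢ/dₒ; combined with 1/f = 1/dₒ + 1/dᵢ this gives dₒ = f·(1 + W/h).
dₒ = 36.8 mm × (1 + 89500/8.8) = 36.8 × 10171.4545 ≈ 374309.527 mm = 374.31 m.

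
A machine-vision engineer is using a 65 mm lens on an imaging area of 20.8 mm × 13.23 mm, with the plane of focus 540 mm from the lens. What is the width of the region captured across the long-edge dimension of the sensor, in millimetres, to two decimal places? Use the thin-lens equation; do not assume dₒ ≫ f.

Similar triangles through the lens centre give W/dₒ = w/dᵢ; with 1/f = 1/dₒ + 1/dᵢ this gives W = w·(dₒ − f)/f.
W = 20.8 mm × (540 − 65) / 65 = 20.8 × 7.3077 ≈ 152.000 mm.

152.00 mm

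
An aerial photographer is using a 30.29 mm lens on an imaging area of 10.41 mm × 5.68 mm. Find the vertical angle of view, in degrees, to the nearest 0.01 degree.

Angle of view α = 2·arctan(h/2f) with h = 5.68 mm and f = 30.29 mm.
h/2f = 0.09376; arctan(0.09376) ≈ 5.3564°, so α ≈ 10.7128°.

10.71°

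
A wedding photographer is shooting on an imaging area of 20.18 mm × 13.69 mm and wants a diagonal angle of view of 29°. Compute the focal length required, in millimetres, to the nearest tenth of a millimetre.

47.1 mm

Sensor diagonal = √(20.18² + 13.69²) = √594.6485 ≈ 24.3854 mm.
From α = 2·arctan(d/2f) we get f = d / (2·tan(α/2)).
With d = 24.3854 mm and α/2 = 14.5°, tan(α/2) ≈ 0.25862, so f ≈ 24.3854 / 0.51724 ≈ 47.1457 mm.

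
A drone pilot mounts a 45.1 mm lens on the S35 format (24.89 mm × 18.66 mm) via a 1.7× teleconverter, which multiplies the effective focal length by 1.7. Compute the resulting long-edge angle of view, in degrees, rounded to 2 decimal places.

Effective focal length f = 45.1 × 1.7 = 76.67 mm.
α = 2·arctan(24.89 / (2 × 76.67)) = 2·arctan(0.16232) ≈ 18.4396°.

18.44°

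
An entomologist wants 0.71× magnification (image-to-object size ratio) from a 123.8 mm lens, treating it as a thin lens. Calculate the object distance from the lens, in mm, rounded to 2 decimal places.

298.17 mm

With m = dᵢ/dₒ and 1/f = 1/dₒ + 1/dᵢ, substituting dᵢ = m·dₒ gives 1/f = (1 + 1/m)/dₒ, hence dₒ = f·(1 + 1/m).
dₒ = 123.8 × (1 + 1/0.71) = 123.8 × 2.40845 ≈ 298.166 mm.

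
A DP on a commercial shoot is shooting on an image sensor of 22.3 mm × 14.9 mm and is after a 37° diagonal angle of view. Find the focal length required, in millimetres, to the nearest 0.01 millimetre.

40.08 mm

Sensor diagonal = √(22.3² + 14.9²) = √719.3000 ≈ 26.8198 mm.
From α = 2·arctan(d/2f) we get f = d / (2·tan(α/2)).
With d = 26.8198 mm and α/2 = 18.5°, tan(α/2) ≈ 0.33460, so f ≈ 26.8198 / 0.66919 ≈ 40.0779 mm.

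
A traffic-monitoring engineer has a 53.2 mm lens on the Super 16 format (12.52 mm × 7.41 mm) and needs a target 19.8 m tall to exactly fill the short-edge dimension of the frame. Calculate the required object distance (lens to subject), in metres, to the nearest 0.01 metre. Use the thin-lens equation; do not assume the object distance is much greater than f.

W: 19.8 m = 19800 mm.
Magnification m = h/W = dᵢ/dₒ; combined with 1/f = 1/dₒ + 1/dᵢ this gives dₒ = f·(1 + W/h).
dₒ = 53.2 mm × (1 + 19800/7.41) = 53.2 × 2673.0648 ≈ 142207.046 mm = 142.207 m.

142.21 m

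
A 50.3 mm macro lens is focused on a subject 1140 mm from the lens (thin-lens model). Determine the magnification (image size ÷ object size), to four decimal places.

Thin lens: 1/f = 1/dₒ + 1/dᵢ → 1/dᵢ = 1/50.3 − 1/1140 = 0.0190035 mm⁻¹, so dᵢ ≈ 52.6218 mm.
Magnification m = dᵢ/dₒ = 52.6218/1140 ≈ 0.04616.

0.0462×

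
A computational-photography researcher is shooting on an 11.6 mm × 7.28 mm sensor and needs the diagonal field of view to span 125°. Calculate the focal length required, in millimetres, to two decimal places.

Sensor diagonal = √(11.6² + 7.28²) = √187.5584 ≈ 13.6952 mm.
From α = 2·arctan(d/2f) we get f = d / (2·tan(α/2)).
With d = 13.6952 mm and α/2 = 62.5°, tan(α/2) ≈ 1.92098, so f ≈ 13.6952 / 3.84196 ≈ 3.5646 mm.

3.56 mm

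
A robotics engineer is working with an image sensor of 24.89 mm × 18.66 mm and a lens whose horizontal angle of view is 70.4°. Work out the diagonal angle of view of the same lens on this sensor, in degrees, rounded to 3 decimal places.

82.802°

From the horizontal AOV: f = 24.89 / (2·tan(35.2°)) = 24.89 / 1.41084 ≈ 17.6419 mm.
Sensor diagonal = √(24.89² + 18.66²) = √967.7077 ≈ 31.1080 mm.
Diagonal AOV = 2·arctan(31.1080 / (2 × 17.6419)) = 2·arctan(0.88165) ≈ 82.8021°.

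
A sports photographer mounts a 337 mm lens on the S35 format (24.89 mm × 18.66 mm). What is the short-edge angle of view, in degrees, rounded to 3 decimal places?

Angle of view α = 2·arctan(h/2f) with h = 18.66 mm and f = 337 mm.
h/2f = 0.02769; arctan(0.02769) ≈ 1.5859°, so α ≈ 3.1717°.

3.172°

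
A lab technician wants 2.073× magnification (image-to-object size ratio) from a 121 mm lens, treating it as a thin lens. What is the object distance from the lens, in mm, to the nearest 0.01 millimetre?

179.37 mm

With m = dᵢ/dₒ and 1/f = 1/dₒ + 1/dᵢ, substituting dᵢ = m·dₒ gives 1/f = (1 + 1/m)/dₒ, hence dₒ = f·(1 + 1/m).
dₒ = 121 × (1 + 1/2.073) = 121 × 1.48239 ≈ 179.370 mm.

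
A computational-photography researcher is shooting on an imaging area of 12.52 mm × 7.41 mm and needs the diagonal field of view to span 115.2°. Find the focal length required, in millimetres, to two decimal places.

4.62 mm

Sensor diagonal = √(12.52² + 7.41²) = √211.6585 ≈ 14.5485 mm.
From α = 2·arctan(d/2f) we get f = d / (2·tan(α/2)).
With d = 14.5485 mm and α/2 = 57.6°, tan(α/2) ≈ 1.57575, so f ≈ 14.5485 / 3.15150 ≈ 4.6164 mm.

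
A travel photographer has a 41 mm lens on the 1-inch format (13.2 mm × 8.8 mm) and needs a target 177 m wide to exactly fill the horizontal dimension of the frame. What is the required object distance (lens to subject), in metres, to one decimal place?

W: 177 m = 177000 mm.
Magnification m = w/W = dᵢ/dₒ; combined with 1/f = 1/dₒ + 1/dᵢ this gives dₒ = f·(1 + W/w).
dₒ = 41 mm × (1 + 177000/13.2) = 41 × 13410.0909 ≈ 549813.727 mm = 549.814 m.

549.8 m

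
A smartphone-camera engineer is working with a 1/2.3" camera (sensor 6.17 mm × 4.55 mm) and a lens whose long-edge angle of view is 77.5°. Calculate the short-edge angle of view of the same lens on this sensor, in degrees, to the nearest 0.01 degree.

From the long-edge AOV: f = 6.17 / (2·tan(38.75°)) = 6.17 / 1.60517 ≈ 3.8438 mm.
Short-edge AOV = 2·arctan(4.55 / (2 × 3.8438)) = 2·arctan(0.59186) ≈ 61.2390°.

61.24°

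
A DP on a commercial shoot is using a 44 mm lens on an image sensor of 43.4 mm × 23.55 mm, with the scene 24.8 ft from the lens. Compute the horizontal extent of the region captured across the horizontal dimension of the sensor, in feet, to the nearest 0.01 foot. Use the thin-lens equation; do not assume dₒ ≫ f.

24.32 ft

dₒ: 24.8 ft × 304.8 mm/ft = 7559.04 mm.
Similar triangles through the lens centre give W/dₒ = w/dᵢ; with 1/f = 1/dₒ + 1/dᵢ this gives W = w·(dₒ − f)/f.
W = 43.4 mm × (7559.04 − 44) / 44 = 43.4 × 170.7964 ≈ 7412.562 mm = 7412.562/304.8 ft = 24.3194 ft.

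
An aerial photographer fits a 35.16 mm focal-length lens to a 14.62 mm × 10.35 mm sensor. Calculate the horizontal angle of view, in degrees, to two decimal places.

Angle of view α = 2·arctan(w/2f) with w = 14.62 mm and f = 35.16 mm.
w/2f = 0.20791; arctan(0.20791) ≈ 11.7449°, so α ≈ 23.4897°.

23.49°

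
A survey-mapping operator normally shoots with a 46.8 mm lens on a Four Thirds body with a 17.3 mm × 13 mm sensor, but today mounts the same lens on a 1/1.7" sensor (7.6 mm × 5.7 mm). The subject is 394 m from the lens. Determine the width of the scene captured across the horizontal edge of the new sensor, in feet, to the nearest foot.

The focal length stays 46.8 mm; the relevant sensor dimension is now w = 7.6 mm. Object distance dₒ = 394 m = 394000 mm.
Thin-lens field width W = w·(dₒ − f)/f = 7.6 × (394000 − 46.8)/46.8 ≈ 63975.306 mm = 63975.306/304.8 ft = 209.893 ft.

210 ft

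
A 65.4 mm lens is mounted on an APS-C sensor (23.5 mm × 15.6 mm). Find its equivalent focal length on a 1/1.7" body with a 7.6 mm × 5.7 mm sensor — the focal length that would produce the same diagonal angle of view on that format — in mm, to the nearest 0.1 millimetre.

Sensor diagonal = √(23.5² + 15.6²) = √795.6100 ≈ 28.2066 mm.
Sensor diagonal = √(7.6² + 5.7²) = √90.2500 ≈ 9.5000 mm.
Equal angle of view means equal diagonal/f ratio, so f₂ = f₁ · (diagonal₂/diagonal₁) = 65.4 × 9.5000/28.2066.
f₂ = 65.4 × 0.33680 ≈ 22.027 mm.

22.0 mm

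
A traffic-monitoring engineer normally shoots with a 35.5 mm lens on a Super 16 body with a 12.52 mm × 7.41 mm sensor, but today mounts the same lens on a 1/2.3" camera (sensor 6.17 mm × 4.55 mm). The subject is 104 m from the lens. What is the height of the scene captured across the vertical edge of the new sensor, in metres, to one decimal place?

13.3 m

The focal length stays 35.5 mm; the relevant sensor dimension is now h = 4.55 mm. Object distance dₒ = 104 m = 104000 mm.
Thin-lens field height W = h·(dₒ − f)/f = 4.55 × (104000 − 35.5)/35.5 ≈ 13325.027 mm = 13.325 m.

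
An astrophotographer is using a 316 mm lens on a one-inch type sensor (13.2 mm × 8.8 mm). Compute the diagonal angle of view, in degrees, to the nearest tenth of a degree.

2.9°

Sensor diagonal = √(13.2² + 8.8²) = √251.6800 ≈ 15.8644 mm.
Angle of view α = 2·arctan(d/2f) with d = 15.8644 mm and f = 316 mm.
d/2f = 0.02510; arctan(0.02510) ≈ 1.4379°, so α ≈ 2.8759°.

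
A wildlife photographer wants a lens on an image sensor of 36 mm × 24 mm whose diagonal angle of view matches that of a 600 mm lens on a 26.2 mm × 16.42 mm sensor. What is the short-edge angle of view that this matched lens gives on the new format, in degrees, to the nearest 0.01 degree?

1.64°

Sensor diagonal = √(26.2² + 16.42²) = √956.0564 ≈ 30.9202 mm.
Sensor diagonal = √(36² + 24²) = √1872.0000 ≈ 43.2666 mm.
Equal diagonal AOV ⇒ f₂ = f₁ · 43.2666/30.9202 = 600 × 1.39930 ≈ 839.5806 mm.
Short-edge AOV on the new format = 2·arctan(24 / (2 × 839.5806)) = 2·arctan(0.01429) ≈ 1.6377°.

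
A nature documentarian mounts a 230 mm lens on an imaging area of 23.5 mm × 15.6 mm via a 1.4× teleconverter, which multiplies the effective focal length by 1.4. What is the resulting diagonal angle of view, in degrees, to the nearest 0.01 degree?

Effective focal length f = 230 × 1.4 = 322 mm.
Sensor diagonal = √(23.5² + 15.6²) = √795.6100 ≈ 28.2066 mm.
α = 2·arctan(28.207 / (2 × 322)) = 2·arctan(0.04380) ≈ 5.0158°.

5.02°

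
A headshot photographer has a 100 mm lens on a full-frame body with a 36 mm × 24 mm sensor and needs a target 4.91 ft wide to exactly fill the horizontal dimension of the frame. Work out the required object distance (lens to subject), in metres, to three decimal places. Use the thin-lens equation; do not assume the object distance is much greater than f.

4.257 m

W: 4.91 ft × 304.8 mm/ft = 1496.57 mm.
Magnification m = w/W = dᵢ/dₒ; combined with 1/f = 1/dₒ + 1/dᵢ this gives dₒ = f·(1 + W/w).
dₒ = 100 mm × (1 + 1496.57/36) = 100 × 42.5713 ≈ 4257.133 mm = 4.25713 m.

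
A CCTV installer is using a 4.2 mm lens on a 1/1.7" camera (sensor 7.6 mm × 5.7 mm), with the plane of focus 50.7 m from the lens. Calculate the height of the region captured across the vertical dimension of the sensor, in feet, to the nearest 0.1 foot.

dₒ: 50.7 m = 50700 mm.
Similar triangles through the lens centre give W/dₒ = h/dᵢ; with 1/f = 1/dₒ + 1/dᵢ this gives W = h·(dₒ − f)/f.
W = 5.7 mm × (50700 − 4.2) / 4.2 = 5.7 × 12070.4286 ≈ 68801.443 mm = 68801.443/304.8 ft = 225.727 ft.

225.7 ft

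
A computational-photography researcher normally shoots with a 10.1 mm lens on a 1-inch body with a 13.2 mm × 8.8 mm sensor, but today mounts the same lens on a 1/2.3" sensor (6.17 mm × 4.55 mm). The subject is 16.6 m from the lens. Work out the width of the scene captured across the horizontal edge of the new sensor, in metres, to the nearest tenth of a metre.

10.1 m

The focal length stays 10.1 mm; the relevant sensor dimension is now w = 6.17 mm. Object distance dₒ = 16.6 m = 16600 mm.
Thin-lens field width W = w·(dₒ − f)/f = 6.17 × (16600 − 10.1)/10.1 ≈ 10134.622 mm = 10.1346 m.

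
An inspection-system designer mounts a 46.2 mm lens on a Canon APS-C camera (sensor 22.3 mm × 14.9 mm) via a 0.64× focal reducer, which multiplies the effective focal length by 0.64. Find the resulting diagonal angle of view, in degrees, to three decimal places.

48.791°

Effective focal length f = 46.2 × 0.64 = 29.568 mm.
Sensor diagonal = √(22.3² + 14.9²) = √719.3000 ≈ 26.8198 mm.
α = 2·arctan(26.820 / (2 × 29.568)) = 2·arctan(0.45353) ≈ 48.7911°.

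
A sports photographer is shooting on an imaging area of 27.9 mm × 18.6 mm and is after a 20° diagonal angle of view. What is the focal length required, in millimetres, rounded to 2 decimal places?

Sensor diagonal = √(27.9² + 18.6²) = √1124.3700 ≈ 33.5316 mm.
From α = 2·arctan(d/2f) we get f = d / (2·tan(α/2)).
With d = 33.5316 mm and α/2 = 10°, tan(α/2) ≈ 0.17633, so f ≈ 33.5316 / 0.35265 ≈ 95.0837 mm.

95.08 mm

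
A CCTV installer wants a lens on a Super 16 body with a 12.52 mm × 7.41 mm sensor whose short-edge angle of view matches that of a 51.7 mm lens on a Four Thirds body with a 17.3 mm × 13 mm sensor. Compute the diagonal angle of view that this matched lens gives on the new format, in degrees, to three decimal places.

27.732°

Equal short-edge AOV ⇒ f₂ = f₁ · 7.41/13 = 51.7 × 0.57000 ≈ 29.4690 mm.
Sensor diagonal = √(12.52² + 7.41²) = √211.6585 ≈ 14.5485 mm.
Diagonal AOV on the new format = 2·arctan(14.5485 / (2 × 29.4690)) = 2·arctan(0.24684) ≈ 27.7319°.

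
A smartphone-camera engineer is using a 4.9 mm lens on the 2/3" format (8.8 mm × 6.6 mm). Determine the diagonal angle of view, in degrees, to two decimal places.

Sensor diagonal = √(8.8² + 6.6²) = √121.0000 ≈ 11.0000 mm.
Angle of view α = 2·arctan(d/2f) with d = 11.0000 mm and f = 4.9 mm.
d/2f = 1.12245; arctan(1.12245) ≈ 48.3019°, so α ≈ 96.6037°.

96.60°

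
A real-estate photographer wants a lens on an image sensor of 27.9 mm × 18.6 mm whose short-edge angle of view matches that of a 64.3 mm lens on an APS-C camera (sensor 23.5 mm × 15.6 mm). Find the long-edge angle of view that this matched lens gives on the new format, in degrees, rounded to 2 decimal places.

Equal short-edge AOV ⇒ f₂ = f₁ · 18.6/15.6 = 64.3 × 1.19231 ≈ 76.6654 mm.
Long-edge AOV on the new format = 2·arctan(27.9 / (2 × 76.6654)) = 2·arctan(0.18196) ≈ 20.6254°.

20.63°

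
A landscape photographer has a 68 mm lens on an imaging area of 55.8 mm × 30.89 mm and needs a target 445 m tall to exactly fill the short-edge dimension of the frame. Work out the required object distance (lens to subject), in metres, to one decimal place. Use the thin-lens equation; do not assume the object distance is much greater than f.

W: 445 m = 445000 mm.
Magnification m = h/W = dᵢ/dₒ; combined with 1/f = 1/dₒ + 1/dᵢ this gives dₒ = f·(1 + W/h).
dₒ = 68 mm × (1 + 445000/30.89) = 68 × 14406.9566 ≈ 979673.050 mm = 979.673 m.

979.7 m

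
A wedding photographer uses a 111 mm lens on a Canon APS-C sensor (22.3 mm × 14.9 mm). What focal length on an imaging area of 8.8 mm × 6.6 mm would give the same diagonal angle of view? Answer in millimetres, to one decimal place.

45.5 mm

Sensor diagonal = √(22.3² + 14.9²) = √719.3000 ≈ 26.8198 mm.
Sensor diagonal = √(8.8² + 6.6²) = √121.0000 ≈ 11.0000 mm.
Equal angle of view means equal diagonal/f ratio, so f₂ = f₁ · (diagonal₂/diagonal₁) = 111 × 11.0000/26.8198.
f₂ = 111 × 0.41015 ≈ 45.526 mm.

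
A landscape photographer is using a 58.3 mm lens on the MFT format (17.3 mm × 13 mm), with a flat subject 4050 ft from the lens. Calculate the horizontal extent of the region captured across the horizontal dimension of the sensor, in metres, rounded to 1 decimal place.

dₒ: 4050 ft × 304.8 mm/ft = 1234439.96 mm.
Similar triangles through the lens centre give W/dₒ = w/dᵢ; with 1/f = 1/dₒ + 1/dᵢ this gives W = w·(dₒ − f)/f.
W = 17.3 mm × (1.23444e+06 − 58.3) / 58.3 = 17.3 × 21172.9273 ≈ 366291.642 mm = 366.292 m.

366.3 m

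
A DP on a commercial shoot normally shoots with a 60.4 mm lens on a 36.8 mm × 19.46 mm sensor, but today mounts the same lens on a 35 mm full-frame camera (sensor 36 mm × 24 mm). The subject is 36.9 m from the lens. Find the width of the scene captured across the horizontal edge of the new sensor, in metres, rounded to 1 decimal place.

22.0 m

The focal length stays 60.4 mm; the relevant sensor dimension is now w = 36 mm. Object distance dₒ = 36.9 m = 36900 mm.
Thin-lens field width W = w·(dₒ − f)/f = 36 × (36900 − 60.4)/60.4 ≈ 21957.377 mm = 21.9574 m.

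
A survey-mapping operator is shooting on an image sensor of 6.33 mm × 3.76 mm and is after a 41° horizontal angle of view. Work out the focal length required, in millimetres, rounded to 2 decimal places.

From α = 2·arctan(w/2f) we get f = w / (2·tan(α/2)).
With w = 6.33 mm and α/2 = 20.5°, tan(α/2) ≈ 0.37388, so f ≈ 6.33 / 0.74777 ≈ 8.4652 mm.

8.47 mm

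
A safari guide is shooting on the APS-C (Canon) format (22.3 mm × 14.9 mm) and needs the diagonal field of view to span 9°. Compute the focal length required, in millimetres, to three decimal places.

170.389 mm

Sensor diagonal = √(22.3² + 14.9²) = √719.3000 ≈ 26.8198 mm.
From α = 2·arctan(d/2f) we get f = d / (2·tan(α/2)).
With d = 26.8198 mm and α/2 = 4.5°, tan(α/2) ≈ 0.07870, so f ≈ 26.8198 / 0.15740 ≈ 170.3887 mm.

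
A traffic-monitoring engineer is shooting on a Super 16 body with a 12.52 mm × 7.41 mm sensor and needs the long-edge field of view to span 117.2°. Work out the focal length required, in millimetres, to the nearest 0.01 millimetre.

3.82 mm

From α = 2·arctan(w/2f) we get f = w / (2·tan(α/2)).
With w = 12.52 mm and α/2 = 58.6°, tan(α/2) ≈ 1.63826, so f ≈ 12.52 / 3.27653 ≈ 3.8211 mm.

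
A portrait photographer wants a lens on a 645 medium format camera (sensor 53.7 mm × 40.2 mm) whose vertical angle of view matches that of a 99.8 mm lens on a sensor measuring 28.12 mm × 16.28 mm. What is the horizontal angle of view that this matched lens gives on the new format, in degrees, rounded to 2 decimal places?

Equal vertical AOV ⇒ f₂ = f₁ · 40.2/16.28 = 99.8 × 2.46929 ≈ 246.4349 mm.
Horizontal AOV on the new format = 2·arctan(53.7 / (2 × 246.4349)) = 2·arctan(0.10895) ≈ 12.4361°.

12.44°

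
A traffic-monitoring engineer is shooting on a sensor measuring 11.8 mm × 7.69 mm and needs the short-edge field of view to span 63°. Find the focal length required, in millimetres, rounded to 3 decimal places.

From α = 2·arctan(h/2f) we get f = h / (2·tan(α/2)).
With h = 7.69 mm and α/2 = 31.5°, tan(α/2) ≈ 0.61280, so f ≈ 7.69 / 1.22560 ≈ 6.2745 mm.

6.274 mm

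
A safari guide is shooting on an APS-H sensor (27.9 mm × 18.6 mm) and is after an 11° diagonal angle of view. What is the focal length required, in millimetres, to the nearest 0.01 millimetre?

Sensor diagonal = √(27.9² + 18.6²) = √1124.3700 ≈ 33.5316 mm.
From α = 2·arctan(d/2f) we get f = d / (2·tan(α/2)).
With d = 33.5316 mm and α/2 = 5.5°, tan(α/2) ≈ 0.09629, so f ≈ 33.5316 / 0.19258 ≈ 174.1196 mm.

174.12 mm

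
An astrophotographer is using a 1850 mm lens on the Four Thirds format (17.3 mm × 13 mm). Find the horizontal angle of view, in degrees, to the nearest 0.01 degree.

0.54°

Angle of view α = 2·arctan(w/2f) with w = 17.3 mm and f = 1850 mm.
w/2f = 0.00468; arctan(0.00468) ≈ 0.2679°, so α ≈ 0.5358°.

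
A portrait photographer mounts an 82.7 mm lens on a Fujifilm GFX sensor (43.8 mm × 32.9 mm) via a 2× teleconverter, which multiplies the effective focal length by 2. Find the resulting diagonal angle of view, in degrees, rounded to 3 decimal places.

Effective focal length f = 82.7 × 2 = 165.4 mm.
Sensor diagonal = √(43.8² + 32.9²) = √3000.8500 ≈ 54.7800 mm.
α = 2·arctan(54.780 / (2 × 165.4)) = 2·arctan(0.16560) ≈ 18.8055°.

18.806°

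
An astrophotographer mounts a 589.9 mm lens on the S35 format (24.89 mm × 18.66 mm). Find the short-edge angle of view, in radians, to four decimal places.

0.0316 rad

Angle of view α = 2·arctan(h/2f) with h = 18.66 mm and f = 589.9 mm.
h/2f = 0.01582; arctan(0.01582) ≈ 0.0158 rad, so α ≈ 0.0316 rad.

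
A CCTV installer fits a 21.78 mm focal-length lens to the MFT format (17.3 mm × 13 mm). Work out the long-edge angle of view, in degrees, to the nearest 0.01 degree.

Angle of view α = 2·arctan(w/2f) with w = 17.3 mm and f = 21.78 mm.
w/2f = 0.39715; arctan(0.39715) ≈ 21.6607°, so α ≈ 43.3213°.

43.32°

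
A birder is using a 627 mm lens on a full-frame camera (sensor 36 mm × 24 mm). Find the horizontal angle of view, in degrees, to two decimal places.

3.29°

Angle of view α = 2·arctan(w/2f) with w = 36 mm and f = 627 mm.
w/2f = 0.02871; arctan(0.02871) ≈ 1.6444°, so α ≈ 3.2888°.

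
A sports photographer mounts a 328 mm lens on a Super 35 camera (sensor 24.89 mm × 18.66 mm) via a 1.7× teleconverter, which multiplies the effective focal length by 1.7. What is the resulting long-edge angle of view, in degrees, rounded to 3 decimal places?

Effective focal length f = 328 × 1.7 = 557.6 mm.
α = 2·arctan(24.89 / (2 × 557.6)) = 2·arctan(0.02232) ≈ 2.5571°.

2.557°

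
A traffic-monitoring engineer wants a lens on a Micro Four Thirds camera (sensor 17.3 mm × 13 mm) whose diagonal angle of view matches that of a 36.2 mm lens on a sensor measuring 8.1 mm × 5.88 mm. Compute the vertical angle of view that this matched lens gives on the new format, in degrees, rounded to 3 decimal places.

9.495°

Sensor diagonal = √(8.1² + 5.88²) = √100.1844 ≈ 10.0092 mm.
Sensor diagonal = √(17.3² + 13²) = √468.2900 ≈ 21.6400 mm.
Equal diagonal AOV ⇒ f₂ = f₁ · 21.6400/10.0092 = 36.2 × 2.16201 ≈ 78.2647 mm.
Vertical AOV on the new format = 2·arctan(13 / (2 × 78.2647)) = 2·arctan(0.08305) ≈ 9.4952°.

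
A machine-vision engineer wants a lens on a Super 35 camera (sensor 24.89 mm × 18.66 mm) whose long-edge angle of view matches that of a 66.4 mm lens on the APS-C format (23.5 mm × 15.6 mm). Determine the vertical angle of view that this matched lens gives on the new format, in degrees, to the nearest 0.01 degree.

Equal long-edge AOV ⇒ f₂ = f₁ · 24.89/23.5 = 66.4 × 1.05915 ≈ 70.3275 mm.
Vertical AOV on the new format = 2·arctan(18.66 / (2 × 70.3275)) = 2·arctan(0.13267) ≈ 15.1140°.

15.11°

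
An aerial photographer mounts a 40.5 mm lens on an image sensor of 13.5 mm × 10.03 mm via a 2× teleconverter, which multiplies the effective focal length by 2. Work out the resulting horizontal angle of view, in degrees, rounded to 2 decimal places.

9.53°

Effective focal length f = 40.5 × 2 = 81 mm.
α = 2·arctan(13.5 / (2 × 81)) = 2·arctan(0.08333) ≈ 9.5273°.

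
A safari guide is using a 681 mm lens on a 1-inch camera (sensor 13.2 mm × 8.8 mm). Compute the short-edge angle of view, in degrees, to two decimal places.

Angle of view α = 2·arctan(h/2f) with h = 8.8 mm and f = 681 mm.
h/2f = 0.00646; arctan(0.00646) ≈ 0.3702°, so α ≈ 0.7404°.

0.74°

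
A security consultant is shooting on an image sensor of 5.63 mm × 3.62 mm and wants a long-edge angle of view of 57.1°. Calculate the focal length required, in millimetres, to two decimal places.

From α = 2·arctan(w/2f) we get f = w / (2·tan(α/2)).
With w = 5.63 mm and α/2 = 28.55°, tan(α/2) ≈ 0.54409, so f ≈ 5.63 / 1.08817 ≈ 5.1738 mm.

5.17 mm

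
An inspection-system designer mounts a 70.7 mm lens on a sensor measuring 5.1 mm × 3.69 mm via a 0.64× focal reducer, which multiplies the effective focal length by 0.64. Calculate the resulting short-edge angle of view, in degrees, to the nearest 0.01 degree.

4.67°

Effective focal length f = 70.7 × 0.64 = 45.248 mm.
α = 2·arctan(3.69 / (2 × 45.248)) = 2·arctan(0.04078) ≈ 4.6699°.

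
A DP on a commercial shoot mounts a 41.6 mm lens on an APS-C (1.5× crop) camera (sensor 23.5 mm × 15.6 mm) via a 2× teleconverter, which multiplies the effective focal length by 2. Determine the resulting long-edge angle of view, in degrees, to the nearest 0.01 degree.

Effective focal length f = 41.6 × 2 = 83.2 mm.
α = 2·arctan(23.5 / (2 × 83.2)) = 2·arctan(0.14123) ≈ 16.0770°.

16.08°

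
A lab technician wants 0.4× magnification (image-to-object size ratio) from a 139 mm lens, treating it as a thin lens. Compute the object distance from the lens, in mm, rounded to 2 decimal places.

With m = dᵢ/dₒ and 1/f = 1/dₒ + 1/dᵢ, substituting dᵢ = m·dₒ gives 1/f = (1 + 1/m)/dₒ, hence dₒ = f·(1 + 1/m).
dₒ = 139 × (1 + 1/0.4) = 139 × 3.50000 ≈ 486.500 mm.

486.50 mm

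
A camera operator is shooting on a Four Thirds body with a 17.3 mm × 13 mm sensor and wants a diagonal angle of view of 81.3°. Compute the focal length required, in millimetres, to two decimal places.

12.60 mm

Sensor diagonal = √(17.3² + 13²) = √468.2900 ≈ 21.6400 mm.
From α = 2·arctan(d/2f) we get f = d / (2·tan(α/2)).
With d = 21.6400 mm and α/2 = 40.65°, tan(α/2) ≈ 0.85862, so f ≈ 21.6400 / 1.71724 ≈ 12.6016 mm.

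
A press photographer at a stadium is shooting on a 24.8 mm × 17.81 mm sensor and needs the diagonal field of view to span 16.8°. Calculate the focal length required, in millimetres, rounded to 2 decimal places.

103.38 mm

Sensor diagonal = √(24.8² + 17.81²) = √932.2361 ≈ 30.5325 mm.
From α = 2·arctan(d/2f) we get f = d / (2·tan(α/2)).
With d = 30.5325 mm and α/2 = 8.4°, tan(α/2) ≈ 0.14767, so f ≈ 30.5325 / 0.29533 ≈ 103.3830 mm.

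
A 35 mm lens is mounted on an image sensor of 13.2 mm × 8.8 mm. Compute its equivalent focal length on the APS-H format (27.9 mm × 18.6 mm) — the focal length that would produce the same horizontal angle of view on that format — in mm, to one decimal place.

74.0 mm

Equal angle of view means equal width/f ratio, so f₂ = f₁ · (width₂/width₁) = 35 × 27.9/13.2.
f₂ = 35 × 2.11364 ≈ 73.977 mm.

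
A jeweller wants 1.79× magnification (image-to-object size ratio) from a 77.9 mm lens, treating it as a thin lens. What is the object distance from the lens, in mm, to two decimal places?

With m = dᵢ/dₒ and 1/f = 1/dₒ + 1/dᵢ, substituting dᵢ = m·dₒ gives 1/f = (1 + 1/m)/dₒ, hence dₒ = f·(1 + 1/m).
dₒ = 77.9 × (1 + 1/1.79) = 77.9 × 1.55866 ≈ 121.420 mm.

121.42 mm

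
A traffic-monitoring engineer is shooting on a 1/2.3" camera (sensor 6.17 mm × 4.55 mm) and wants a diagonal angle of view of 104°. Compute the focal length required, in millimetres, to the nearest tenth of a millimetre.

Sensor diagonal = √(6.17² + 4.55²) = √58.7714 ≈ 7.6663 mm.
From α = 2·arctan(d/2f) we get f = d / (2·tan(α/2)).
With d = 7.6663 mm and α/2 = 52°, tan(α/2) ≈ 1.27994, so f ≈ 7.6663 / 2.55988 ≈ 2.9948 mm.

3.0 mm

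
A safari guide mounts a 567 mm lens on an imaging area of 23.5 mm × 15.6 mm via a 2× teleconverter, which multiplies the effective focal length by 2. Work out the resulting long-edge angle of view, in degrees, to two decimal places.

1.19°

Effective focal length f = 567 × 2 = 1134 mm.
α = 2·arctan(23.5 / (2 × 1134)) = 2·arctan(0.01036) ≈ 1.1873°.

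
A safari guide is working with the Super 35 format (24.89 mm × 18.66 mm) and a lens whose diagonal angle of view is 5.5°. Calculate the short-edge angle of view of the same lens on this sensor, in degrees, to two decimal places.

3.30°

Sensor diagonal = √(24.89² + 18.66²) = √967.7077 ≈ 31.1080 mm.
From the diagonal AOV: f = 31.1080 / (2·tan(2.75°)) = 31.1080 / 0.09607 ≈ 323.8161 mm.
Short-edge AOV = 2·arctan(18.66 / (2 × 323.8161)) = 2·arctan(0.02881) ≈ 3.3008°.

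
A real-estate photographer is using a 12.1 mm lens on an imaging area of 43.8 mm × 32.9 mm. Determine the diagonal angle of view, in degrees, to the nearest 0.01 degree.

Sensor diagonal = √(43.8² + 32.9²) = √3000.8500 ≈ 54.7800 mm.
Angle of view α = 2·arctan(d/2f) with d = 54.7800 mm and f = 12.1 mm.
d/2f = 2.26364; arctan(2.26364) ≈ 66.1657°, so α ≈ 132.3315°.

132.33°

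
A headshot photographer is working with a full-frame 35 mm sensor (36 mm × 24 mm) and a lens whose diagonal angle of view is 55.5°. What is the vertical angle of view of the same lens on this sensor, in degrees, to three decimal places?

Sensor diagonal = √(36² + 24²) = √1872.0000 ≈ 43.2666 mm.
From the diagonal AOV: f = 43.2666 / (2·tan(27.75°)) = 43.2666 / 1.05225 ≈ 41.1182 mm.
Vertical AOV = 2·arctan(24 / (2 × 41.1182)) = 2·arctan(0.29184) ≈ 32.5389°.

32.539°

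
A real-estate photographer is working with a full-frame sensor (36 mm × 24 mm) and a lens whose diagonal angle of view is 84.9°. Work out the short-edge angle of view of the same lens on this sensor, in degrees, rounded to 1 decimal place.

Sensor diagonal = √(36² + 24²) = √1872.0000 ≈ 43.2666 mm.
From the diagonal AOV: f = 43.2666 / (2·tan(42.45°)) = 43.2666 / 1.82945 ≈ 23.6500 mm.
Short-edge AOV = 2·arctan(24 / (2 × 23.6500)) = 2·arctan(0.50740) ≈ 53.8064°.

53.8°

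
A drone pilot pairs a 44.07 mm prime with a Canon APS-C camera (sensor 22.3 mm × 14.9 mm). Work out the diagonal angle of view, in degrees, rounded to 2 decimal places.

33.85°

Sensor diagonal = √(22.3² + 14.9²) = √719.3000 ≈ 26.8198 mm.
Angle of view α = 2·arctan(d/2f) with d = 26.8198 mm and f = 44.07 mm.
d/2f = 0.30429; arctan(0.30429) ≈ 16.9243°, so α ≈ 33.8485°.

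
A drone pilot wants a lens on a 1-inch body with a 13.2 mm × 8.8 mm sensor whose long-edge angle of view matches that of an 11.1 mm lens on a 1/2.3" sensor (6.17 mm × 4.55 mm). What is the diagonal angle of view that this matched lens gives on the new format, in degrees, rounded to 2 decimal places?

36.94°

Equal long-edge AOV ⇒ f₂ = f₁ · 13.2/6.17 = 11.1 × 2.13938 ≈ 23.7472 mm.
Sensor diagonal = √(13.2² + 8.8²) = √251.6800 ≈ 15.8644 mm.
Diagonal AOV on the new format = 2·arctan(15.8644 / (2 × 23.7472)) = 2·arctan(0.33403) ≈ 36.9415°.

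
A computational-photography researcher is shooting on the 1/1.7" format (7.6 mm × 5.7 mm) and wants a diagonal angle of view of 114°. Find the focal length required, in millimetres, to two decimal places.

3.08 mm

Sensor diagonal = √(7.6² + 5.7²) = √90.2500 ≈ 9.5000 mm.
From α = 2·arctan(d/2f) we get f = d / (2·tan(α/2)).
With d = 9.5000 mm and α/2 = 57°, tan(α/2) ≈ 1.53986, so f ≈ 9.5000 / 3.07973 ≈ 3.0847 mm.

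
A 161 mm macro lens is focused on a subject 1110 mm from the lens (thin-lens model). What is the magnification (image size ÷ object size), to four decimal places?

0.1697×

Thin lens: 1/f = 1/dₒ + 1/dᵢ → 1/dᵢ = 1/161 − 1/1110 = 0.0053103 mm⁻¹, so dᵢ ≈ 188.3140 mm.
Magnification m = dᵢ/dₒ = 188.3140/1110 ≈ 0.16965.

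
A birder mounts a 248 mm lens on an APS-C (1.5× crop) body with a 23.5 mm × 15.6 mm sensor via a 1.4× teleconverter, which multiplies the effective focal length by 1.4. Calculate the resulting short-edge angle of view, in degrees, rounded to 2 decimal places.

Effective focal length f = 248 × 1.4 = 347.2 mm.
α = 2·arctan(15.6 / (2 × 347.2)) = 2·arctan(0.02247) ≈ 2.5739°.

2.57°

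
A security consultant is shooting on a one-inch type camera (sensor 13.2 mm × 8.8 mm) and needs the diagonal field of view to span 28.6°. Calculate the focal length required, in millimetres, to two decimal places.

31.12 mm

Sensor diagonal = √(13.2² + 8.8²) = √251.6800 ≈ 15.8644 mm.
From α = 2·arctan(d/2f) we get f = d / (2·tan(α/2)).
With d = 15.8644 mm and α/2 = 14.3°, tan(α/2) ≈ 0.25490, so f ≈ 15.8644 / 0.50979 ≈ 31.1193 mm.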